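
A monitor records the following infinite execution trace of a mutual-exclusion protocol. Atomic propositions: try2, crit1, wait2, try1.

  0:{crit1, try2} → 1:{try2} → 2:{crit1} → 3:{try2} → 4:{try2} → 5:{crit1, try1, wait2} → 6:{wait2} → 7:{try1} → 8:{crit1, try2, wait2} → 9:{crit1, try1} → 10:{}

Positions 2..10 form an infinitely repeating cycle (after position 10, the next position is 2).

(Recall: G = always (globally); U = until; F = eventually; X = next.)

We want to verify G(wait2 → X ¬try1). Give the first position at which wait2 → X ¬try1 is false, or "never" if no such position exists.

6

Check wait2 → X ¬try1 at each position in order: 0 ✓, 1 ✓, 2 ✓, 3 ✓, 4 ✓, 5 ✓.
At position 6 the labels are {wait2} and the next position 7 has {try1}, so wait2 → X ¬try1 is false there. This is the first violation.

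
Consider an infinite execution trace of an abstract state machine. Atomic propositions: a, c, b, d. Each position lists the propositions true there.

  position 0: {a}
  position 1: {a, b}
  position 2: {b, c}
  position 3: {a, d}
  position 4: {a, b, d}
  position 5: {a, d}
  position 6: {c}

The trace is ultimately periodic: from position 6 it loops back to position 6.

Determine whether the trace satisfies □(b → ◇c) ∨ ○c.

Satisfied

b → ◇c holds at every position 0..6, and those are all positions ever visited, so □(b → ◇c) holds.
Positions where b holds: 1, 2, 4.
Check ◇c at each: 1→ok, 2→ok, 4→ok.
The position after 0 is 1; c is false there.
At position 0: □(b → ◇c) is true; ○c is false; so □(b → ◇c) ∨ ○c is true.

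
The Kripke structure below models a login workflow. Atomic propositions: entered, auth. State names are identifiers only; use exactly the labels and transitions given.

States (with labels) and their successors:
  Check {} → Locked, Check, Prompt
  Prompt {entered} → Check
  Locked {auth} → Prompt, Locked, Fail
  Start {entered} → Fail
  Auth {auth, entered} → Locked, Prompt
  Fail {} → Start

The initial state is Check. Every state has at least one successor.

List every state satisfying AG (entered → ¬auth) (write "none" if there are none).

States satisfying entered → ¬auth: {Check, Prompt, Locked, Start, Fail}.
States satisfying AG (entered → ¬auth): {Check, Prompt, Locked, Start, Fail}.

{Check, Prompt, Locked, Start, Fail}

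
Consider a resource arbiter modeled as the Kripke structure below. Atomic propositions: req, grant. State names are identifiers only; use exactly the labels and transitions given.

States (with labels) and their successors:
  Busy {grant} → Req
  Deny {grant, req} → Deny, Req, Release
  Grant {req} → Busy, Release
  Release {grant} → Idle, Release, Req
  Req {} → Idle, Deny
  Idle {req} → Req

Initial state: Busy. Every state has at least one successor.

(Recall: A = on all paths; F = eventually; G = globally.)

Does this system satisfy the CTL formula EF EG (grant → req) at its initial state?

States satisfying EG (grant → req): {Deny, Req, Idle}.
States satisfying EF EG (grant → req): {Busy, Deny, Grant, Release, Req, Idle}.
Some path from Busy reaches a state where EG (grant → req) holds.
Busy ∈ Sat(EF EG (grant → req)).

Holds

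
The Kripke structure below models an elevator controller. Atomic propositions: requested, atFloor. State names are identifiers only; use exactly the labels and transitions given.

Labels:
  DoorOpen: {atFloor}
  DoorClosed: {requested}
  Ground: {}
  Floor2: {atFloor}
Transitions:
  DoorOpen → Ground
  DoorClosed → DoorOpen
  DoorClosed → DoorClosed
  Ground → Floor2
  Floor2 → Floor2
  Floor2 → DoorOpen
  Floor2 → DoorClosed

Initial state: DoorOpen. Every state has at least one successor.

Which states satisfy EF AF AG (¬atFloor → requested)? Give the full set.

none

States satisfying AF AG (¬atFloor → requested): ∅.
States satisfying EF AF AG (¬atFloor → requested): ∅.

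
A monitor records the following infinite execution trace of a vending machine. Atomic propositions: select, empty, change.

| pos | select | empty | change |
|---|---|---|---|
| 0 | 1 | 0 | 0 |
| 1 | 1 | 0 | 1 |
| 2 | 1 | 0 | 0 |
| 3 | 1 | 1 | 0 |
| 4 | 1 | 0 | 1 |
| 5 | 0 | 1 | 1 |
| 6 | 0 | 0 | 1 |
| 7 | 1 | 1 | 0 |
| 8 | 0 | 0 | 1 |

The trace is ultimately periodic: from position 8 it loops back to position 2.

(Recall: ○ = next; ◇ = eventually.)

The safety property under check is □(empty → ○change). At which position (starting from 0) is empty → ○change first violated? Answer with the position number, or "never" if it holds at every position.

empty → ○change holds at every position 0..8, and those are all the positions the trace ever visits, so the invariant □(empty → ○change) is never violated.

never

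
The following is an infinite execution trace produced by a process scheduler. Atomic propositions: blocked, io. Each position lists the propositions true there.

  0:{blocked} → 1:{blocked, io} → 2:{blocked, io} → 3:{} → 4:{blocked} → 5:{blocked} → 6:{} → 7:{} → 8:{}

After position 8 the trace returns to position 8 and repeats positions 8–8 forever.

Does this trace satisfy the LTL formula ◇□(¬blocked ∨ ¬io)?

□(¬blocked ∨ ¬io) holds at position 3, which is reachable from 0, so ◇□(¬blocked ∨ ¬io) holds.

Satisfied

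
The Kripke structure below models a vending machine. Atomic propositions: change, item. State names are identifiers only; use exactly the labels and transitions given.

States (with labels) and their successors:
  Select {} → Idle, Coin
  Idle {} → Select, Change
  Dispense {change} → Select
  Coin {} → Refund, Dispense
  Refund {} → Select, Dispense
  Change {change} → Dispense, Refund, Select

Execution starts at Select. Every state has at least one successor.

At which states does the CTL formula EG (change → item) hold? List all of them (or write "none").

States satisfying change → item: {Select, Idle, Coin, Refund}.
States satisfying EG (change → item): {Select, Idle, Coin, Refund}.

{Select, Idle, Coin, Refund}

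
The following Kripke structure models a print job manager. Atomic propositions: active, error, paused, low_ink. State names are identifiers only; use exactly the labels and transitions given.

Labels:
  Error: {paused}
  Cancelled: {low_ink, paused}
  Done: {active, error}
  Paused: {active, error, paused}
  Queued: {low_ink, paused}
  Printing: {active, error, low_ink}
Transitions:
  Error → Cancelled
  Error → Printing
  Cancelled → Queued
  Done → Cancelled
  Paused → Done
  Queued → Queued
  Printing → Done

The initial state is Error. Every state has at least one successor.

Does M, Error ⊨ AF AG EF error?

Violated

States satisfying AG EF error: ∅.
States satisfying AF AG EF error: ∅.
There is a path from Error along which AG EF error never holds.
Error ∉ Sat(AF AG EF error).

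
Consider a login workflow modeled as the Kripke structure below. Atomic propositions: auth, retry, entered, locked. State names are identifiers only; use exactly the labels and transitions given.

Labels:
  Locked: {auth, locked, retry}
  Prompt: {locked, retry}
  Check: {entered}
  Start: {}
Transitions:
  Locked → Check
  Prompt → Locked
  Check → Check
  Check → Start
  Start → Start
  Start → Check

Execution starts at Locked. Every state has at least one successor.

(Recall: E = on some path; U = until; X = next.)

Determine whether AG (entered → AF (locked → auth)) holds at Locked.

States satisfying entered → AF (locked → auth): {Locked, Prompt, Check, Start}.
States satisfying AG (entered → AF (locked → auth)): {Locked, Prompt, Check, Start}.
Every state reachable from Locked satisfies entered → AF (locked → auth).
Locked ∈ Sat(AG (entered → AF (locked → auth))).

Yes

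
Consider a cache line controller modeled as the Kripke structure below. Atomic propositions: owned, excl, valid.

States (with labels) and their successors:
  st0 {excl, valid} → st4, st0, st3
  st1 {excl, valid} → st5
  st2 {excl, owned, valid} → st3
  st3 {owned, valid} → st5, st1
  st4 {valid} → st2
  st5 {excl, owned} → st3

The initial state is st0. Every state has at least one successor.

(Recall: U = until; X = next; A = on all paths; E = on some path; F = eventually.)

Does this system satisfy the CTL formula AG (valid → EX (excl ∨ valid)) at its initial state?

Holds

States satisfying valid → EX (excl ∨ valid): {st0, st1, st2, st3, st4, st5}.
States satisfying AG (valid → EX (excl ∨ valid)): {st0, st1, st2, st3, st4, st5}.
Every state reachable from st0 satisfies valid → EX (excl ∨ valid).
st0 ∈ Sat(AG (valid → EX (excl ∨ valid))).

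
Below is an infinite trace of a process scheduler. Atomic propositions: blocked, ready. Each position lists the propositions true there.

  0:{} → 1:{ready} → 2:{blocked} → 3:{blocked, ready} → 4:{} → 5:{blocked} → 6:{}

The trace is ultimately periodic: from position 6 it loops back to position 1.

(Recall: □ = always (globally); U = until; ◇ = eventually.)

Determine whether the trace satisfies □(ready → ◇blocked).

Satisfied

ready → ◇blocked holds at every position 0..6, and those are all positions ever visited, so □(ready → ◇blocked) holds.
Positions where ready holds: 1, 3.
Check ◇blocked at each: 1→ok, 3→ok.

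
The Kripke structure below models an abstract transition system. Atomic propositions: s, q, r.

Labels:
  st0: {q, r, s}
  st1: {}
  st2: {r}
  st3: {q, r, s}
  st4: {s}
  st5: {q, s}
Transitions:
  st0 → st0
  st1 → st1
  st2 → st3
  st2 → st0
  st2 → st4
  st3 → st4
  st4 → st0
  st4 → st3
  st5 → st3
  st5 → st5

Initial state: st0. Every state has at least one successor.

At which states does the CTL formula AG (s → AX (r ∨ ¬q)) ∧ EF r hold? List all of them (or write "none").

{st0, st2, st3, st4}

States satisfying s → AX (r ∨ ¬q): {st0, st1, st2, st3, st4}.
States satisfying AG (s → AX (r ∨ ¬q)): {st0, st1, st2, st3, st4}.
States satisfying r: {st0, st2, st3}.
States satisfying EF r: {st0, st2, st3, st4, st5}.
States satisfying AG (s → AX (r ∨ ¬q)) ∧ EF r: {st0, st2, st3, st4}.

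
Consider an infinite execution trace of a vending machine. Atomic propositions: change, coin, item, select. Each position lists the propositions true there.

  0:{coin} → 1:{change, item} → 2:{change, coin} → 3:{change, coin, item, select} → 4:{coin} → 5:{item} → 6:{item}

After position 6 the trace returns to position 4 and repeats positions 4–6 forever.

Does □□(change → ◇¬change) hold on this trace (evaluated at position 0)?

Satisfied

□(change → ◇¬change) holds at every position 0..6, and those are all positions ever visited, so □□(change → ◇¬change) holds.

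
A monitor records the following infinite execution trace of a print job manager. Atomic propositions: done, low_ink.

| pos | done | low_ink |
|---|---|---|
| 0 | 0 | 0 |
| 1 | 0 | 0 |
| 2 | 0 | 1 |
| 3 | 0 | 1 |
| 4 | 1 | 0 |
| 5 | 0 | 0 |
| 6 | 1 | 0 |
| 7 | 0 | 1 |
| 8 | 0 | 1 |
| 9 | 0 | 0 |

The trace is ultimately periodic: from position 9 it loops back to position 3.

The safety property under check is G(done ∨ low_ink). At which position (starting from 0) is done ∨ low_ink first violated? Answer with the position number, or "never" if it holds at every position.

At position 0 the labels are {}, so done ∨ low_ink is false there. This is the first violation.

0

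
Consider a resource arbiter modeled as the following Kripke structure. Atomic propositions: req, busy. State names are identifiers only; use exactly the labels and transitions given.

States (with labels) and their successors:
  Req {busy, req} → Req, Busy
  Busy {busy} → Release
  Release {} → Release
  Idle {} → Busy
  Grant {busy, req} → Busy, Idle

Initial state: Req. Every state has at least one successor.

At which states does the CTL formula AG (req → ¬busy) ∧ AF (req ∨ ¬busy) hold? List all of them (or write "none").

{Busy, Release, Idle}

States satisfying req → ¬busy: {Busy, Release, Idle}.
States satisfying AG (req → ¬busy): {Busy, Release, Idle}.
States satisfying req ∨ ¬busy: {Req, Release, Idle, Grant}.
States satisfying AF (req ∨ ¬busy): {Req, Busy, Release, Idle, Grant}.
States satisfying AG (req → ¬busy) ∧ AF (req ∨ ¬busy): {Busy, Release, Idle}.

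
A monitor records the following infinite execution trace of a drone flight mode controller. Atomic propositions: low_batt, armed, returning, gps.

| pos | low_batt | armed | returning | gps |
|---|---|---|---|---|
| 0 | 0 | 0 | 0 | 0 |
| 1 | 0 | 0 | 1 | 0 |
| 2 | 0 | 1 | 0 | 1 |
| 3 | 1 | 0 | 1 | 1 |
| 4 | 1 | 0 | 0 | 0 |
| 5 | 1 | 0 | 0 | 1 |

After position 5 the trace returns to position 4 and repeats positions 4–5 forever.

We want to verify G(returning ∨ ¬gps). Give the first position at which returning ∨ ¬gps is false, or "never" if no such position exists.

2

Check returning ∨ ¬gps at each position in order: 0 ✓, 1 ✓.
At position 2 the labels are {armed, gps}, so returning ∨ ¬gps is false there. This is the first violation.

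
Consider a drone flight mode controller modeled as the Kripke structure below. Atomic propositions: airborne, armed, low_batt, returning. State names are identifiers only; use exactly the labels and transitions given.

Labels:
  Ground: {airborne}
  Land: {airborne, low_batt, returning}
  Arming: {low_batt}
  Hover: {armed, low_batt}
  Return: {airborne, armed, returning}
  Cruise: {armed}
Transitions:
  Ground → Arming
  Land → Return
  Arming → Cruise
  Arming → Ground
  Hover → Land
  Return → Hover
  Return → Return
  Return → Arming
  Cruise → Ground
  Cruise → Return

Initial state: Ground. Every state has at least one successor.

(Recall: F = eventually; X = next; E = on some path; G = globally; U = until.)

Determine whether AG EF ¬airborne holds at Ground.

States satisfying EF ¬airborne: {Ground, Land, Arming, Hover, Return, Cruise}.
States satisfying AG EF ¬airborne: {Ground, Land, Arming, Hover, Return, Cruise}.
Every state reachable from Ground satisfies EF ¬airborne.
Ground ∈ Sat(AG EF ¬airborne).

Yes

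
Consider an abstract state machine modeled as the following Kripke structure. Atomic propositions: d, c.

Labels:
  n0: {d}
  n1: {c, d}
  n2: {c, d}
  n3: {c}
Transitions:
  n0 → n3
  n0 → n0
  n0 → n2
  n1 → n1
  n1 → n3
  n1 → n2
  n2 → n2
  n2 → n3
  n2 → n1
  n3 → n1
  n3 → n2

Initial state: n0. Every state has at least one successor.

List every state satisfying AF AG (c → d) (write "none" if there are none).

none

States satisfying AG (c → d): ∅.
States satisfying AF AG (c → d): ∅.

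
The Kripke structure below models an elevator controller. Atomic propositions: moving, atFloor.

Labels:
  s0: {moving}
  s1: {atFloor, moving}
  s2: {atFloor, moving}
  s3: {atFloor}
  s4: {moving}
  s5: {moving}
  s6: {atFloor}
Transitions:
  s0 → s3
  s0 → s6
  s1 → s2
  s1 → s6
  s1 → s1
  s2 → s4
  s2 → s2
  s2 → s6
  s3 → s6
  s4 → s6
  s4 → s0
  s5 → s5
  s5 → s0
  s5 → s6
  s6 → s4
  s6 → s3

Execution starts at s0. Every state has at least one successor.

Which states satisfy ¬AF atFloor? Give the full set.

{s5}

States satisfying atFloor: {s1, s2, s3, s6}.
States satisfying AF atFloor: {s0, s1, s2, s3, s4, s6}.
States satisfying ¬AF atFloor: {s5}.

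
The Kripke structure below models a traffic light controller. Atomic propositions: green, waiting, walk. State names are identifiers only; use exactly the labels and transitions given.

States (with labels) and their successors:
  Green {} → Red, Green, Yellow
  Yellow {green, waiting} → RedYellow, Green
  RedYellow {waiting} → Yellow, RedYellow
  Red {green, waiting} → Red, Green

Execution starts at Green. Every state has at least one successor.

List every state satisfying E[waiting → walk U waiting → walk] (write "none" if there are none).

{Green}

States satisfying waiting → walk: {Green}.
States satisfying E[waiting → walk U waiting → walk]: {Green}.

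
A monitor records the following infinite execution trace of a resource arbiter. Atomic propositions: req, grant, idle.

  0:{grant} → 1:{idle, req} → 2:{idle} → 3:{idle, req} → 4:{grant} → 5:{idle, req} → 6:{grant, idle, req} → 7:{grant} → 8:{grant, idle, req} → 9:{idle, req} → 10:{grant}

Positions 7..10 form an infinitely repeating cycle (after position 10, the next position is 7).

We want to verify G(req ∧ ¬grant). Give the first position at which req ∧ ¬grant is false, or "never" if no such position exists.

0

At position 0 the labels are {grant}, so req ∧ ¬grant is false there. This is the first violation.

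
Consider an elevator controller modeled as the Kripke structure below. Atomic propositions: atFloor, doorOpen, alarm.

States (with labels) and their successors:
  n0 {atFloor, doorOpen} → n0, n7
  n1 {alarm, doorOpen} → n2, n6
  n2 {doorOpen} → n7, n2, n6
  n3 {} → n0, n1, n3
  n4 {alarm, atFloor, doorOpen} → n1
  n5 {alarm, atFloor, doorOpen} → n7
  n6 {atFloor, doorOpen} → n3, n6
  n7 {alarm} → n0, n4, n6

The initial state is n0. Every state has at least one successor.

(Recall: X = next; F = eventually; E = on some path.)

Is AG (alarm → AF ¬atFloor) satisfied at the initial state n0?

Yes

States satisfying alarm → AF ¬atFloor: {n0, n1, n2, n3, n4, n5, n6, n7}.
States satisfying AG (alarm → AF ¬atFloor): {n0, n1, n2, n3, n4, n5, n6, n7}.
Every state reachable from n0 satisfies alarm → AF ¬atFloor.
n0 ∈ Sat(AG (alarm → AF ¬atFloor)).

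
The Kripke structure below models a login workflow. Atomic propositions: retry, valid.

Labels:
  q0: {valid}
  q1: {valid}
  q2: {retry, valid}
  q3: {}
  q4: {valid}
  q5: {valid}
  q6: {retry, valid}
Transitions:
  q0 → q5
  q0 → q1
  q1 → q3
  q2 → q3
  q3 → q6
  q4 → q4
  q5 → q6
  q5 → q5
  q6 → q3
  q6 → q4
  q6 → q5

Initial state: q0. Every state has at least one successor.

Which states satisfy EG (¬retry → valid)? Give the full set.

{q0, q4, q5, q6}

States satisfying ¬retry → valid: {q0, q1, q2, q4, q5, q6}.
States satisfying EG (¬retry → valid): {q0, q4, q5, q6}.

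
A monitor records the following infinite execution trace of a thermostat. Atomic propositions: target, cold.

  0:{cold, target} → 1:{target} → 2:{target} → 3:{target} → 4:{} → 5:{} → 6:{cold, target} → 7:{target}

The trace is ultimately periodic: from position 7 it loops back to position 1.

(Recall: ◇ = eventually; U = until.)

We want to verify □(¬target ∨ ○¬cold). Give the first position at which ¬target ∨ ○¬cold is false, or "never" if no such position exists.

¬target ∨ ○¬cold holds at every position 0..7, and those are all the positions the trace ever visits, so the invariant □(¬target ∨ ○¬cold) is never violated.

never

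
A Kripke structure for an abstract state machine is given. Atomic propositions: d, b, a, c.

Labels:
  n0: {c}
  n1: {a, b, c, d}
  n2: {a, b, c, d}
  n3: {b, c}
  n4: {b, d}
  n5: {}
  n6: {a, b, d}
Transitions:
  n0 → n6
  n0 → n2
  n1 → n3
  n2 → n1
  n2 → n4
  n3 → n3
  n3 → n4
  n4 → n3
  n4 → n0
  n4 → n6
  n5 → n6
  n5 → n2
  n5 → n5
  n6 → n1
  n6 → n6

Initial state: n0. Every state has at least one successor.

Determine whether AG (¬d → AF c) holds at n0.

Holds

States satisfying ¬d → AF c: {n0, n1, n2, n3, n4, n6}.
States satisfying AG (¬d → AF c): {n0, n1, n2, n3, n4, n6}.
Every state reachable from n0 satisfies ¬d → AF c.
n0 ∈ Sat(AG (¬d → AF c)).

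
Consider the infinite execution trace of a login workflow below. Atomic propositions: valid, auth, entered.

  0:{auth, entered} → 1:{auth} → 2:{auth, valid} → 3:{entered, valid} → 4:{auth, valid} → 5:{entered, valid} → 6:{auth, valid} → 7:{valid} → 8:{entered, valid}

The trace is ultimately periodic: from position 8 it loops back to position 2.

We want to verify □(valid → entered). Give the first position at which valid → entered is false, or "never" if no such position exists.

2

Check valid → entered at each position in order: 0 ✓, 1 ✓.
At position 2 the labels are {auth, valid}, so valid → entered is false there. This is the first violation.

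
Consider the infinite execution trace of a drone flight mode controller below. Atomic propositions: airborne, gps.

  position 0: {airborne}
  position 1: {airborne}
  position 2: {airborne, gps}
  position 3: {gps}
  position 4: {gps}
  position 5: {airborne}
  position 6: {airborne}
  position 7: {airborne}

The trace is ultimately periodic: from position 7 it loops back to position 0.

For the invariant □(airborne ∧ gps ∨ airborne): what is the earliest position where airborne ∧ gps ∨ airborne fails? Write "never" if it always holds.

3

Check airborne ∧ gps ∨ airborne at each position in order: 0 ✓, 1 ✓, 2 ✓.
At position 3 the labels are {gps}, so airborne ∧ gps ∨ airborne is false there. This is the first violation.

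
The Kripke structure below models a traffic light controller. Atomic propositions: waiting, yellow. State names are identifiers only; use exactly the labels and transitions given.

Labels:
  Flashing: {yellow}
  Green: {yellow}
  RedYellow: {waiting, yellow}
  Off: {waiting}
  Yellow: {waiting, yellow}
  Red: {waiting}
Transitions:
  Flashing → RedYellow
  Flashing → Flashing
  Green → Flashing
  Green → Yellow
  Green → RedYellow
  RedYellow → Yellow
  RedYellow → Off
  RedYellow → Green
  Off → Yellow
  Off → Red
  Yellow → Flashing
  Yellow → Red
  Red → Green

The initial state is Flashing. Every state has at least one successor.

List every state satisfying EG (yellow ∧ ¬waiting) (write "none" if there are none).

{Flashing, Green}

States satisfying yellow ∧ ¬waiting: {Flashing, Green}.
States satisfying EG (yellow ∧ ¬waiting): {Flashing, Green}.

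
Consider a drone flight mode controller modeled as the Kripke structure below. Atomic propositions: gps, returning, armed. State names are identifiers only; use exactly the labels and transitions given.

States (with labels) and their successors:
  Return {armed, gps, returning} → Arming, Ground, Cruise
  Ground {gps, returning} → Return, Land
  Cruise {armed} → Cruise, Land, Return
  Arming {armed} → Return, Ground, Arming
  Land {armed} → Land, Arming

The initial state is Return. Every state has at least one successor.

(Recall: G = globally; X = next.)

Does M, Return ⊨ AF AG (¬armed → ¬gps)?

States satisfying AG (¬armed → ¬gps): ∅.
States satisfying AF AG (¬armed → ¬gps): ∅.
There is a path from Return along which AG (¬armed → ¬gps) never holds.
Return ∉ Sat(AF AG (¬armed → ¬gps)).

Violated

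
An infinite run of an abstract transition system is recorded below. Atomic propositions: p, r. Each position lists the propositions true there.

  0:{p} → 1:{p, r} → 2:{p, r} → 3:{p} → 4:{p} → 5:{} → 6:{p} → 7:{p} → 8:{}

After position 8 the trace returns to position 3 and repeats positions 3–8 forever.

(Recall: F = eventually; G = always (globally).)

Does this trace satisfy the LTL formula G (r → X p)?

r → X p holds at every position 0..8, and those are all positions ever visited, so G (r → X p) holds.
Positions where r holds: 1, 2.
Check X p at each: 1→ok, 2→ok.

Holds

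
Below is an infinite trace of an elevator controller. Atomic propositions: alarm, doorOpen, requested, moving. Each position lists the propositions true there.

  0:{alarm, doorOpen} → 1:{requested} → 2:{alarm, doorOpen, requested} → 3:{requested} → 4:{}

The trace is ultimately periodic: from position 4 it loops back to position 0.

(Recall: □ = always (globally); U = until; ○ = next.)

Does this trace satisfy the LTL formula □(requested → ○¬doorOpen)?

Does not hold

requested → ○¬doorOpen must hold at every position from 0 onward. It fails at position 1, so □(requested → ○¬doorOpen) is false.
Positions where requested holds: 1, 2, 3.
Check ○¬doorOpen at each: 1→fails, 2→ok, 3→ok.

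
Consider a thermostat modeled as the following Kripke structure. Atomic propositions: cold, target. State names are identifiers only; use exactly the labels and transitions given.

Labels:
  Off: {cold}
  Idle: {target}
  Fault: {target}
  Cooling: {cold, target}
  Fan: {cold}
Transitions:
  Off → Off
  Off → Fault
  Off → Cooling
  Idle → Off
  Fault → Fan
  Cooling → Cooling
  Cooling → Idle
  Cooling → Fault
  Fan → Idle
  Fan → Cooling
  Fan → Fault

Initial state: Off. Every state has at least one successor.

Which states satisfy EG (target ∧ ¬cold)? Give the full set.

none

States satisfying target ∧ ¬cold: {Idle, Fault}.
States satisfying EG (target ∧ ¬cold): ∅.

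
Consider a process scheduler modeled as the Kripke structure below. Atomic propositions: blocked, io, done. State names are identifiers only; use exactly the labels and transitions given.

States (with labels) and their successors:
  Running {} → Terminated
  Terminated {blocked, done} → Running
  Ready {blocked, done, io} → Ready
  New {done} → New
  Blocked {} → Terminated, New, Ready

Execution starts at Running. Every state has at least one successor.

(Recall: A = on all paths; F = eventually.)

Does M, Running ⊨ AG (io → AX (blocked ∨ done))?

States satisfying io → AX (blocked ∨ done): {Running, Terminated, Ready, New, Blocked}.
States satisfying AG (io → AX (blocked ∨ done)): {Running, Terminated, Ready, New, Blocked}.
Every state reachable from Running satisfies io → AX (blocked ∨ done).
Running ∈ Sat(AG (io → AX (blocked ∨ done))).

Yes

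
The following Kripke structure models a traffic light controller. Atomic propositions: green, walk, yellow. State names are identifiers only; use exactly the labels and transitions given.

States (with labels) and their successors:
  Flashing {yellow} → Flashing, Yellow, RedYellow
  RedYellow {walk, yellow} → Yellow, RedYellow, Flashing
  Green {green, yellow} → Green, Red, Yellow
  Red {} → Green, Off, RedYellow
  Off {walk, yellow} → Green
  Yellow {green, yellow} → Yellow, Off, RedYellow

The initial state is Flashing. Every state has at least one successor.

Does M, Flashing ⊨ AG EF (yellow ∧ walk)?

States satisfying EF (yellow ∧ walk): {Flashing, RedYellow, Green, Red, Off, Yellow}.
States satisfying AG EF (yellow ∧ walk): {Flashing, RedYellow, Green, Red, Off, Yellow}.
Every state reachable from Flashing satisfies EF (yellow ∧ walk).
Flashing ∈ Sat(AG EF (yellow ∧ walk)).

Yes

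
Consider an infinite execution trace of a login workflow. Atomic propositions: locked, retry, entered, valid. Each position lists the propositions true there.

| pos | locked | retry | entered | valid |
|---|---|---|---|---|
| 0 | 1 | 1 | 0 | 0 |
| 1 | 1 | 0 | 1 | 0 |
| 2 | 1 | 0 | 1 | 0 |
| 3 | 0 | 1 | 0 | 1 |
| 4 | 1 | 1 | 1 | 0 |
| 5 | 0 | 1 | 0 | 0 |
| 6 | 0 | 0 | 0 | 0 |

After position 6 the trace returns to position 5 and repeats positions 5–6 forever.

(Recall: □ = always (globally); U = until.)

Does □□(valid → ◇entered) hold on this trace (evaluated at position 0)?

□(valid → ◇entered) holds at every position 0..6, and those are all positions ever visited, so □□(valid → ◇entered) holds.

Satisfied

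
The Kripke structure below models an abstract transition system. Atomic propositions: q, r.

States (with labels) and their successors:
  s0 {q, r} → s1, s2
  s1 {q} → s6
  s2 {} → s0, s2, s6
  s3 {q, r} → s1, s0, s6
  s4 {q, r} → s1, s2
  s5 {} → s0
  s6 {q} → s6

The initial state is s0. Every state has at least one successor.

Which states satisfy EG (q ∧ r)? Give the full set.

none

States satisfying q ∧ r: {s0, s3, s4}.
States satisfying EG (q ∧ r): ∅.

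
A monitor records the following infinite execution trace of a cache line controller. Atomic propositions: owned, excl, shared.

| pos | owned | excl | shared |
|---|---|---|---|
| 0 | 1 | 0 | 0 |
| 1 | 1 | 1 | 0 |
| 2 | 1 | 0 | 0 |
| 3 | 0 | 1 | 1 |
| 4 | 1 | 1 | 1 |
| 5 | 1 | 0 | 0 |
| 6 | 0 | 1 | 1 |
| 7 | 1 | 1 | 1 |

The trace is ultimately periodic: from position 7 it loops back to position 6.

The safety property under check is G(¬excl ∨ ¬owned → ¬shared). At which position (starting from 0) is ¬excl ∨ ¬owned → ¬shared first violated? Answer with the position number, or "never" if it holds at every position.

Check ¬excl ∨ ¬owned → ¬shared at each position in order: 0 ✓, 1 ✓, 2 ✓.
At position 3 the labels are {excl, shared}, so ¬excl ∨ ¬owned → ¬shared is false there. This is the first violation.

3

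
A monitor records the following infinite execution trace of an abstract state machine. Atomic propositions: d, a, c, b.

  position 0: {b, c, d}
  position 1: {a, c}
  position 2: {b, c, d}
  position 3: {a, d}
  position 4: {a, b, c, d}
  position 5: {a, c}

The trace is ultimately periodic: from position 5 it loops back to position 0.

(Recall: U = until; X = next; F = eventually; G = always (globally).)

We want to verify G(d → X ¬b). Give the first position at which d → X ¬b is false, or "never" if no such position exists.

Check d → X ¬b at each position in order: 0 ✓, 1 ✓, 2 ✓.
At position 3 the labels are {a, d} and the next position 4 has {a, b, c, d}, so d → X ¬b is false there. This is the first violation.

3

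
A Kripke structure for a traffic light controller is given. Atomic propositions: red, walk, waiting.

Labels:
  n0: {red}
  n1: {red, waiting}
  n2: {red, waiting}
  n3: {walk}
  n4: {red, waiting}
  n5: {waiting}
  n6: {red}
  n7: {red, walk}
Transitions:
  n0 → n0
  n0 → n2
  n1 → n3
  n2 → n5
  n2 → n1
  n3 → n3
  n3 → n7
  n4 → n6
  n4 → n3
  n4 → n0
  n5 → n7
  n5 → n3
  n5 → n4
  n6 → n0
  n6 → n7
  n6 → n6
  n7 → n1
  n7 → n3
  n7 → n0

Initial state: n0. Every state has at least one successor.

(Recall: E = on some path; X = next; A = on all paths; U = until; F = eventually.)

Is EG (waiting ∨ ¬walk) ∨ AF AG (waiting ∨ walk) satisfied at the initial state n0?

States satisfying waiting ∨ ¬walk: {n0, n1, n2, n4, n5, n6}.
States satisfying EG (waiting ∨ ¬walk): {n0, n2, n4, n5, n6}.
States satisfying AG (waiting ∨ walk): ∅.
States satisfying AF AG (waiting ∨ walk): ∅.
States satisfying EG (waiting ∨ ¬walk) ∨ AF AG (waiting ∨ walk): {n0, n2, n4, n5, n6}.
n0 ∈ Sat(EG (waiting ∨ ¬walk) ∨ AF AG (waiting ∨ walk)).

Holds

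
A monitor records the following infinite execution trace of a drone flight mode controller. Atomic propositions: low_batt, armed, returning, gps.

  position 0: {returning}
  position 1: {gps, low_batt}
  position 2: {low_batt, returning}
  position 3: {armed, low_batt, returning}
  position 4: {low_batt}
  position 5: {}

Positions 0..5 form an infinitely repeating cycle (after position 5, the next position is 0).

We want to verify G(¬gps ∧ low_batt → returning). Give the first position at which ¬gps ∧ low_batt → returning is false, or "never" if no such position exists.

4

Check ¬gps ∧ low_batt → returning at each position in order: 0 ✓, 1 ✓, 2 ✓, 3 ✓.
At position 4 the labels are {low_batt}, so ¬gps ∧ low_batt → returning is false there. This is the first violation.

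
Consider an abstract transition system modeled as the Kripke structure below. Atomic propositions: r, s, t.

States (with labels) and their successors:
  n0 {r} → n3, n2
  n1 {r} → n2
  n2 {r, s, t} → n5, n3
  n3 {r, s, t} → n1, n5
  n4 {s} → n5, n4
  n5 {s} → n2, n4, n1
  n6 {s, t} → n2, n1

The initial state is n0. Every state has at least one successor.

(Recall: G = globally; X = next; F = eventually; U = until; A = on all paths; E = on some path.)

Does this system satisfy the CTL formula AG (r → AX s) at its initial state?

States satisfying r → AX s: {n0, n1, n2, n4, n5, n6}.
States satisfying AG (r → AX s): ∅.
n3 is reachable from n0 and violates r → AX s, so AG fails at n0.
n0 ∉ Sat(AG (r → AX s)).

Violated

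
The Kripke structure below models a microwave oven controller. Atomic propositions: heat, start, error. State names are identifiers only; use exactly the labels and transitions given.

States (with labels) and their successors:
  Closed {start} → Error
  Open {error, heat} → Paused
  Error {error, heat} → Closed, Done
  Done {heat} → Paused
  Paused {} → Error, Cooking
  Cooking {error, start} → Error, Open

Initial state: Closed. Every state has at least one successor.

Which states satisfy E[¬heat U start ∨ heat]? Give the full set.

States satisfying ¬heat: {Closed, Paused, Cooking}.
States satisfying start ∨ heat: {Closed, Open, Error, Done, Cooking}.
States satisfying E[¬heat U start ∨ heat]: {Closed, Open, Error, Done, Paused, Cooking}.

{Closed, Open, Error, Done, Paused, Cooking}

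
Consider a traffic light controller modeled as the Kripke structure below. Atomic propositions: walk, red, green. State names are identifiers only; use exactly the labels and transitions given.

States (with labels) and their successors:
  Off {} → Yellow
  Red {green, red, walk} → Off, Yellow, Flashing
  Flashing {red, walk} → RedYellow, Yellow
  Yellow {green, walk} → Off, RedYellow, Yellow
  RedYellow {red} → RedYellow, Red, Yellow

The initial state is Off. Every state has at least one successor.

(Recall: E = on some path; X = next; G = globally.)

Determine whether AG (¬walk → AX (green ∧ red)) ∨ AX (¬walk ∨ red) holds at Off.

Does not hold

States satisfying ¬walk → AX (green ∧ red): {Red, Flashing, Yellow}.
States satisfying AG (¬walk → AX (green ∧ red)): ∅.
States satisfying ¬walk ∨ red: {Off, Red, Flashing, RedYellow}.
States satisfying AX (¬walk ∨ red): ∅.
States satisfying AG (¬walk → AX (green ∧ red)) ∨ AX (¬walk ∨ red): ∅.
Off ∉ Sat(AG (¬walk → AX (green ∧ red)) ∨ AX (¬walk ∨ red)).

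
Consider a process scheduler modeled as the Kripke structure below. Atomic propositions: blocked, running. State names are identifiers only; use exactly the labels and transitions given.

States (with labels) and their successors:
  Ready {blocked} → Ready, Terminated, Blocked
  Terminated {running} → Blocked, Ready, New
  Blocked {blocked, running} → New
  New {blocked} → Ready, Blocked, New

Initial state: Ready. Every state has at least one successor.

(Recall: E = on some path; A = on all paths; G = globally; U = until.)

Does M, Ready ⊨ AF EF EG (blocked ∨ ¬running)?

States satisfying EF EG (blocked ∨ ¬running): {Ready, Terminated, Blocked, New}.
States satisfying AF EF EG (blocked ∨ ¬running): {Ready, Terminated, Blocked, New}.
Ready ∈ Sat(AF EF EG (blocked ∨ ¬running)).

Satisfied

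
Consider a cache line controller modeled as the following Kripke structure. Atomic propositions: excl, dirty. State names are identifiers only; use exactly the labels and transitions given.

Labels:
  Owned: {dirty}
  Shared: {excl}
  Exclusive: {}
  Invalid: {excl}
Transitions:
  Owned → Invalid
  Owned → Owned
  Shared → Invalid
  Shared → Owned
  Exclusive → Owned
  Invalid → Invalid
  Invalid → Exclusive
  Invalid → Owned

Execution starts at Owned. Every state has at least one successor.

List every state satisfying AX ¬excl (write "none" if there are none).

{Exclusive}

States satisfying ¬excl: {Owned, Exclusive}.
States satisfying AX ¬excl: {Exclusive}.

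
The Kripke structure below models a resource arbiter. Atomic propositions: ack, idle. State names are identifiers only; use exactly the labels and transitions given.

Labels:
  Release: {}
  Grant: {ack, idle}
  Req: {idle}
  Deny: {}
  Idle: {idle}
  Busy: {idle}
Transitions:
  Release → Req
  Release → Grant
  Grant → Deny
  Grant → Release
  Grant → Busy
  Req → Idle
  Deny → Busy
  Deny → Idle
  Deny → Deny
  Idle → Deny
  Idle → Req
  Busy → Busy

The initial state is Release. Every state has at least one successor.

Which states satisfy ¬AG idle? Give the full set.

{Release, Grant, Req, Deny, Idle}

States satisfying idle: {Grant, Req, Idle, Busy}.
States satisfying AG idle: {Busy}.
States satisfying ¬AG idle: {Release, Grant, Req, Deny, Idle}.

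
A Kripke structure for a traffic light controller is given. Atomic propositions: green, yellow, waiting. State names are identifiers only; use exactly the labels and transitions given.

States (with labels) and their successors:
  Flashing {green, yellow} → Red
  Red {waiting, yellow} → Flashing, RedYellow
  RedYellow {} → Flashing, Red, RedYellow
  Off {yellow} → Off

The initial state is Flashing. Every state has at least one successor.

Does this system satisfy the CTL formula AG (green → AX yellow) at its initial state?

States satisfying green → AX yellow: {Flashing, Red, RedYellow, Off}.
States satisfying AG (green → AX yellow): {Flashing, Red, RedYellow, Off}.
Every state reachable from Flashing satisfies green → AX yellow.
Flashing ∈ Sat(AG (green → AX yellow)).

Yes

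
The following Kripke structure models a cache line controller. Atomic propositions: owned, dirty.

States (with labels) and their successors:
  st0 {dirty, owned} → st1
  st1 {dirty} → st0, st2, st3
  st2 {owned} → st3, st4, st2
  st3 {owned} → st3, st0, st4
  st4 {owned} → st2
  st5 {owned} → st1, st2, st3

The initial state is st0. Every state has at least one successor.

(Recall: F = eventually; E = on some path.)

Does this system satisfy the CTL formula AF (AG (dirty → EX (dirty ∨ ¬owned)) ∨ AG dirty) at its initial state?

States satisfying AG (dirty → EX (dirty ∨ ¬owned)) ∨ AG dirty: {st0, st1, st2, st3, st4, st5}.
States satisfying AF (AG (dirty → EX (dirty ∨ ¬owned)) ∨ AG dirty): {st0, st1, st2, st3, st4, st5}.
st0 ∈ Sat(AF (AG (dirty → EX (dirty ∨ ¬owned)) ∨ AG dirty)).

Holds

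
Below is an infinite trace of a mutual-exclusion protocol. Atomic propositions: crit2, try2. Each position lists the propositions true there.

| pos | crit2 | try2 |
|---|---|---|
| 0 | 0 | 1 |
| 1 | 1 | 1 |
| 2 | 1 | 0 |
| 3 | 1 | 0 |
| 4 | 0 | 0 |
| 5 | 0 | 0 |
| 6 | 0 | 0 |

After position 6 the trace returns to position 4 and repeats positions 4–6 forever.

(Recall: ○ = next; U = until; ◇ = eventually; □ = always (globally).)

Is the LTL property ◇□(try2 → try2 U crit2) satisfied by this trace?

Holds

□(try2 → try2 U crit2) holds at position 0, which is reachable from 0, so ◇□(try2 → try2 U crit2) holds.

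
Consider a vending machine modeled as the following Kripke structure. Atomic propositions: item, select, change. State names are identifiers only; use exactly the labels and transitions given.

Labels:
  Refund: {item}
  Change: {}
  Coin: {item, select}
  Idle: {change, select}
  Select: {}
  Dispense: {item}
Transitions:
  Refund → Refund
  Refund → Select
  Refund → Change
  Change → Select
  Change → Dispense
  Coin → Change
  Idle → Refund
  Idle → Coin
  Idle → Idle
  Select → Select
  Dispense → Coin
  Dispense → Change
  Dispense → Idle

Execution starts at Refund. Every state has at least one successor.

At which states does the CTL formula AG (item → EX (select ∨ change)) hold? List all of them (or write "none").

States satisfying item → EX (select ∨ change): {Change, Idle, Select, Dispense}.
States satisfying AG (item → EX (select ∨ change)): {Select}.

{Select}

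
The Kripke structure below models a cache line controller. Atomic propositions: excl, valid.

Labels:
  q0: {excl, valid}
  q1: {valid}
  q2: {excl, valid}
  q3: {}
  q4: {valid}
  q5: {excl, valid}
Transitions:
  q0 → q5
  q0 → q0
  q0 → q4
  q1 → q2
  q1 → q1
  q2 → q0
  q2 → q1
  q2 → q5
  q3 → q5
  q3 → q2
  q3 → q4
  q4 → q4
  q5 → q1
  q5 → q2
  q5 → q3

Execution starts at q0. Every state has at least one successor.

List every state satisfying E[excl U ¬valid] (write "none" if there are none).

{q0, q2, q3, q5}

States satisfying excl: {q0, q2, q5}.
States satisfying ¬valid: {q3}.
States satisfying E[excl U ¬valid]: {q0, q2, q3, q5}.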